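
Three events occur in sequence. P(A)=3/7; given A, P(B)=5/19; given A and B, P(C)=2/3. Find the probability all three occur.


P(A∩B∩C) = P(A) * P(B|A) * P(C|A∩B)
= 3/7 * 5/19 * 2/3
= 15/133 * 2/3 = 10/133

10/133


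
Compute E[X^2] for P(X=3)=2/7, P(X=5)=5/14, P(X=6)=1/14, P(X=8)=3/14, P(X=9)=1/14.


E[X^2] = sum(g(x)*P(x))
= 9*2/7 + 25*5/14 + 36*1/14 + 64*3/14 + 81*1/14
= 235/7

235/7


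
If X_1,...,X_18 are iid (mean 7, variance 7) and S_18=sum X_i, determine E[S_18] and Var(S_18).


E[S_n] = n*mu = 18*7 = 126
Var(S_n) = n*sigma^2 = 18*7 = 126

E[S_18]=126, Var(S_18)=126


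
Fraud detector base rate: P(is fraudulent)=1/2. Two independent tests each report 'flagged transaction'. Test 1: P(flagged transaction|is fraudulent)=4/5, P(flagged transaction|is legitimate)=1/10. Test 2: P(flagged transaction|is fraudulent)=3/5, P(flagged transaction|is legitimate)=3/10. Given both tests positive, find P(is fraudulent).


After test 1: P(+) = 4/5*1/2 + 1/10*1/2 = 9/20
P(B|+) = (2/5)/(9/20) = 8/9
After test 2 (use post1 as new prior): P(+) = 3/5*8/9 + 3/10*1/9 = 17/30
P(B|+,+) = (8/15)/(17/30) = 16/17

16/17


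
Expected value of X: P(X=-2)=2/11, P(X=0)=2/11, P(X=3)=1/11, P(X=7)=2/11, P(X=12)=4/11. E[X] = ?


E[X] = sum(x * P(x))
= -2*2/11 + 0*2/11 + 3*1/11 + 7*2/11 + 12*4/11
= 61/11

61/11


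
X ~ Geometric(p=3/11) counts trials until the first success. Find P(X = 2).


P(X=2) = (1-p)^1 * p = (8/11)^1 * 3/11
= 8/11 * 3/11 = 24/121

24/121


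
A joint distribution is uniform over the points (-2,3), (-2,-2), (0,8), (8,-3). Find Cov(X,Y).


E[X]=1, E[Y]=3/2, E[XY]=-13/2
Cov(X,Y) = E[XY] - E[X]E[Y] = -13/2 - 1*3/2 = -8

-8


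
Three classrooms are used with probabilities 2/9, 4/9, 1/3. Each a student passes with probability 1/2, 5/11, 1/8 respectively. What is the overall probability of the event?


P(A) = P(A|B1)P(B1) + P(A|B2)P(B2) + P(A|B3)P(B3)
= 1/2*2/9 + 5/11*4/9 + 1/8*1/3
= 1/9 + 20/99 + 1/24 = 281/792

281/792


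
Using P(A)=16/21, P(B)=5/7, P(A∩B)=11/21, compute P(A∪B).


P(A∪B) = P(A) + P(B) - P(A∩B)
= 16/21 + 5/7 - 11/21 = 20/21

20/21


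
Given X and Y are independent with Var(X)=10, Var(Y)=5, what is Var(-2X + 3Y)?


Independence => Cov(X,Y)=0
Var(-2X + 3Y) = (-2)^2*Var(X) + 3^2*Var(Y)
= 4*10 + 9*5 = 85

85


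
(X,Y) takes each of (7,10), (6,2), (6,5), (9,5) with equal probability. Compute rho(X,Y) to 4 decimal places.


Cov(X,Y) = 0.7500, Var(X) = 1.5000, Var(Y) = 8.2500
rho = Cov/(sqrt(VarX)*sqrt(VarY)) = 0.2132

0.2132


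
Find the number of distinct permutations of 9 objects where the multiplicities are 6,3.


9! = 362880
Denominator: 6!=720 * 3!=6
Coefficient = 362880 / 4320 = 84

84


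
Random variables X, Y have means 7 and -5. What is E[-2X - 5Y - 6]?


E[-2X - 5Y - 6] = -2*E[X] - 5*E[Y] - 6
= (-2)*(7) + (-5)*(-5) + (-6)
= -14 + 25 - 6 = 5

5


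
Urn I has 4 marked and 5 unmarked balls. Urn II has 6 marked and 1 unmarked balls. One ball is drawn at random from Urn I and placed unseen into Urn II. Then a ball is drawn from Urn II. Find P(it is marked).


P(transfer marked) = 4/9; P(transfer unmarked) = 5/9
If marked transferred: Urn II has 7 marked of 8, so P(marked|marked moved) = 7/8
If unmarked transferred: Urn II has 6 marked of 8, so P(marked|unmarked moved) = 3/4
By total probability: P(marked) = 4/9*7/8 + 5/9*3/4 = 29/36

29/36


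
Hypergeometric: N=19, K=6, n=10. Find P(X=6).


P(X=6) = C(6,6)*C(13,4) / C(19,10)
= 1*715 / 92378
= 715/92378 = 5/646

5/646


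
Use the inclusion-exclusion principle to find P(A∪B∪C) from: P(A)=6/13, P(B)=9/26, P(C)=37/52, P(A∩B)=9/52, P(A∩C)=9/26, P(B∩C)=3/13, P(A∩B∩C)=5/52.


P(A∪B∪C) = P(A)+P(B)+P(C) - P(AB)-P(AC)-P(BC) + P(ABC)
= 6/13+9/26+37/52 - 9/52-9/26-3/13 + 5/52
= 45/52

45/52


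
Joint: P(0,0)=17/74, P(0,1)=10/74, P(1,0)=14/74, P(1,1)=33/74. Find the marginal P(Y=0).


P(Y=0) = P(0,0)+P(1,0) = 17/74 + 14/74 = 31/74

31/74


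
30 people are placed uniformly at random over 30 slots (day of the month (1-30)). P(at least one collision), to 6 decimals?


P(all different) = prod((30-i)/30 for i=0..29) = 0.000000
P(at least one match) = 1 - 0.000000 = 1.000000

1.000000


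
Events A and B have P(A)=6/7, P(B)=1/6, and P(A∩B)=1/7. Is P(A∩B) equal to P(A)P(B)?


P(A)*P(B) = 6/7*1/6 = 1/7
P(A∩B) = 1/7, which equals P(A)P(B), so independent

Yes, A and B are independent


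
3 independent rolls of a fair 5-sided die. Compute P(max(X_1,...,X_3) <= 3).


P(max <= 3) = P(all X_i <= 3) = (P(X_1 <= 3))^3
= (3/5)^3 = 27/125

27/125


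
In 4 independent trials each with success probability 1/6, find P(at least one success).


P(at least one) = 1 - P(none)
P(none) = (1 - 1/6)^4 = (5/6)^4 = 625/1296
P(at least one) = 1 - 625/1296 = 671/1296

671/1296


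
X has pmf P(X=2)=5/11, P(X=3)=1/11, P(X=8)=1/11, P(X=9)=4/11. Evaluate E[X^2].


E[X^2] = sum(x^2 * P(x))
= 4*5/11 + 9*1/11 + 64*1/11 + 81*4/11
= 417/11

417/11


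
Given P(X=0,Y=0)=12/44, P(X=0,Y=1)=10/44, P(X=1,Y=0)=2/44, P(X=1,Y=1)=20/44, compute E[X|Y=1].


P(Y=1) = 30/44
E[X|Y=1] = (0*10 + 1*20)/30 = 20/30 = 2/3

2/3


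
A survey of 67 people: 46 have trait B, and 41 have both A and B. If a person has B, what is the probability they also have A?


P(A|B) = P(A∩B)/P(B) = (41/67)/(46/67) = 41/46

41/46


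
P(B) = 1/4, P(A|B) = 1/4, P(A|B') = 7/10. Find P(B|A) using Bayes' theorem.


P(A) = P(A|B)P(B) + P(A|B')P(B') = 1/4*1/4 + 7/10*3/4 = 47/80
P(B|A) = P(A|B)P(B)/P(A) = (1/16)/(47/80) = 5/47

5/47


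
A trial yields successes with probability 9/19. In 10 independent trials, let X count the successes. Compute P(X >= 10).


P(X>=10) = P(X=10)
= 3486784401/6131066257801
= 3486784401/6131066257801

3486784401/6131066257801


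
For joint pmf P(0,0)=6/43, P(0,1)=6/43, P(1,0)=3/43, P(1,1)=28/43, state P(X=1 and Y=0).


Read from table: P(X=1, Y=0) = 3/43

3/43


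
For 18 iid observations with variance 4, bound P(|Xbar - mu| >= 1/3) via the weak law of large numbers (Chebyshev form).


Var(Xbar) = Var(X)/n = 4/18
Chebyshev: P(|Xbar-mu| >= 1/3) <= Var(Xbar)/(1/3)^2 = (2/9)/(1/9) = 2
Bound exceeds 1, so trivial bound: 1

1


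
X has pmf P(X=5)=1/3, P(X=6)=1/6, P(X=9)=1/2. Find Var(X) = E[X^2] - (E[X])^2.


E[X] = 43/6, E[X^2] = 329/6
Var(X) = E[X^2] - (E[X])^2 = 329/6 - (43/6)^2 = 125/36

125/36


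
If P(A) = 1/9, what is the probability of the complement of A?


P(A') = 1 - P(A) = 1 - 1/9 = 8/9

8/9


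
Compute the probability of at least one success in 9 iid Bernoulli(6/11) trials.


P(at least one) = 1 - P(none)
P(none) = (1 - 6/11)^9 = (5/11)^9 = 1953125/2357947691
P(at least one) = 1 - 1953125/2357947691 = 2355994566/2357947691

2355994566/2357947691


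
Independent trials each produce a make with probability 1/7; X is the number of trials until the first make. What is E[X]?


For geometric (trials until first success), E[X] = 1/p = 1/(1/7) = 7

7


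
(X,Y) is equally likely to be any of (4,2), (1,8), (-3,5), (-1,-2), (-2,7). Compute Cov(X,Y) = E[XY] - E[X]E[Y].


E[X]=-1/5, E[Y]=4, E[XY]=-11/5
Cov(X,Y) = E[XY] - E[X]E[Y] = -11/5 + 1/5*4 = -7/5

-7/5


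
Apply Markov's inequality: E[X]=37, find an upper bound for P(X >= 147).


Markov: P(X >= a) <= E[X]/a
P(X >= 147) <= 37/147

37/147


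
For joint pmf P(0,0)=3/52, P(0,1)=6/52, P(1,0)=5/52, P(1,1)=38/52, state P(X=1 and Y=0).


Read from table: P(X=1, Y=0) = 5/52

5/52


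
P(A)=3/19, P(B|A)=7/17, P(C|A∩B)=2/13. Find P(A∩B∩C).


P(A∩B∩C) = P(A) * P(B|A) * P(C|A∩B)
= 3/19 * 7/17 * 2/13
= 21/323 * 2/13 = 42/4199

42/4199


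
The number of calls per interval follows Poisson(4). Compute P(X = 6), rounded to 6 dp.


P(X=6) = e^(-4) * 4^6 / 6!
≈ 0.01831563889 * 4096 / 720
≈ 0.104196

0.104196


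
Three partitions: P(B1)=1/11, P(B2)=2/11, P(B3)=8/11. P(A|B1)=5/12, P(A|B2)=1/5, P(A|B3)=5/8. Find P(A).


P(A) = P(A|B1)P(B1) + P(A|B2)P(B2) + P(A|B3)P(B3)
= 5/12*1/11 + 1/5*2/11 + 5/8*8/11
= 5/132 + 2/55 + 5/11 = 349/660

349/660


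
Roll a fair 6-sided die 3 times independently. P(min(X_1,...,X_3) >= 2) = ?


P(min >= 2) = P(all X_i >= 2) = (P(X_1 >= 2))^3
= (5/6)^3 = 125/216

125/216


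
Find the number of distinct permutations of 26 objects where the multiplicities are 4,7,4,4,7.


26! = 403291461126605635584000000
Denominator: 4!=24 * 7!=5040 * 4!=24 * 4!=24 * 7!=5040
Coefficient = 403291461126605635584000000 / 351151718400 = 1148482094760000

1148482094760000


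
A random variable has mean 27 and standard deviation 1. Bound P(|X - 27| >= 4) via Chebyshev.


k = 4/1 = 4
Chebyshev: P(|X-mu| >= k*sigma) <= 1/k^2 = 1/4^2 = 1/16

1/16


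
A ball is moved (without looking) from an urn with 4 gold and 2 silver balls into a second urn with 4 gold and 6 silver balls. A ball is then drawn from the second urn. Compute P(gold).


P(transfer gold) = 4/6 = 2/3; P(transfer silver) = 1/3
If gold transferred: Urn II has 5 gold of 11, so P(gold|gold moved) = 5/11
If silver transferred: Urn II has 4 gold of 11, so P(gold|silver moved) = 4/11
By total probability: P(gold) = 2/3*5/11 + 1/3*4/11 = 14/33

14/33


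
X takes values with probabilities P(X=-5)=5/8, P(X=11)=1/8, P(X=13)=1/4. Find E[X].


E[X] = sum(x * P(x))
= -5*5/8 + 11*1/8 + 13*1/4
= 3/2

3/2


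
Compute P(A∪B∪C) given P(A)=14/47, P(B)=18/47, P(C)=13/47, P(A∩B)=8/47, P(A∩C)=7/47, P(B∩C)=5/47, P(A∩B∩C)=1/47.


P(A∪B∪C) = P(A)+P(B)+P(C) - P(AB)-P(AC)-P(BC) + P(ABC)
= 14/47+18/47+13/47 - 8/47-7/47-5/47 + 1/47
= 26/47

26/47


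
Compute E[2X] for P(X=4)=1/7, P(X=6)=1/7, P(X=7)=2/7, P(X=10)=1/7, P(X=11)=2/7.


E[2X] = sum(g(x)*P(x))
= 8*1/7 + 12*1/7 + 14*2/7 + 20*1/7 + 22*2/7
= 16

16


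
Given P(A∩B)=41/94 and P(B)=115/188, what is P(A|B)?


P(A|B) = P(A∩B)/P(B) = (82/188)/(115/188) = 82/115

82/115


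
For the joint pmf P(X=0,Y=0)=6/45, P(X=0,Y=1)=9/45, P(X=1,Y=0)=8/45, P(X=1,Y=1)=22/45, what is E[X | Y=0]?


P(Y=0) = 14/45
E[X|Y=0] = (0*6 + 1*8)/14 = 8/14 = 4/7

4/7


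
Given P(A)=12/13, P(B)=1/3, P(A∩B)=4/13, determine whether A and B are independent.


P(A)*P(B) = 12/13*1/3 = 4/13
P(A∩B) = 4/13, which equals P(A)P(B), so independent

Yes, A and B are independent


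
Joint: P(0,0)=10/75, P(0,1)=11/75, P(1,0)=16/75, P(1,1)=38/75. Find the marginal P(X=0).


P(X=0) = P(0,0)+P(0,1) = 10/75 + 11/75 = 21/75 = 7/25

7/25


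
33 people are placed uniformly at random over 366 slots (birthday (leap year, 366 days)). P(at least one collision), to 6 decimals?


P(all different) = prod((366-i)/366 for i=0..32) = 0.225976
P(at least one match) = 1 - 0.225976 = 0.774024

0.774024


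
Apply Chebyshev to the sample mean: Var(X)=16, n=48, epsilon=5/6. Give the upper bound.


Var(Xbar) = Var(X)/n = 16/48
Chebyshev: P(|Xbar-mu| >= 5/6) <= Var(Xbar)/(5/6)^2 = (1/3)/(25/36) = 12/25

12/25


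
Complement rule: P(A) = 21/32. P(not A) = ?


P(A') = 1 - P(A) = 1 - 21/32 = 11/32

11/32


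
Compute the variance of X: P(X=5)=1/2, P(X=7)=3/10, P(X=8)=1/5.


E[X] = 31/5, E[X^2] = 40
Var(X) = E[X^2] - (E[X])^2 = 40 - (31/5)^2 = 39/25

39/25


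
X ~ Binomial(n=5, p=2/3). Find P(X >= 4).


P(X>=4) = P(X=4) + P(X=5)
= 80/243 + 32/243
= 112/243

112/243


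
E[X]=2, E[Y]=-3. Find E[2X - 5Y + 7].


E[2X - 5Y + 7] = 2*E[X] - 5*E[Y] + 7
= (2)*(2) + (-5)*(-3) + (7)
= 4 + 15 + 7 = 26

26


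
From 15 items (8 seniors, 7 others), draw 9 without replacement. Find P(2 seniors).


P(X=2) = C(8,2)*C(7,7) / C(15,9)
= 28*1 / 5005
= 28/5005 = 4/715

4/715


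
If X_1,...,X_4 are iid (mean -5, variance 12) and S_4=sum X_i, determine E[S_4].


E[S_n] = n*E[X_1] = 4*-5 = -20

-20


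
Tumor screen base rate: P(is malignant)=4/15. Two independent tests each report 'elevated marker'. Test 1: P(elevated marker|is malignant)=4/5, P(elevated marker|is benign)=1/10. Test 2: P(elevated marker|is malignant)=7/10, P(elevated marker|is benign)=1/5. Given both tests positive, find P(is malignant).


After test 1: P(+) = 4/5*4/15 + 1/10*11/15 = 43/150
P(B|+) = (16/75)/(43/150) = 32/43
After test 2 (use post1 as new prior): P(+) = 7/10*32/43 + 1/5*11/43 = 123/215
P(B|+,+) = (112/215)/(123/215) = 112/123

112/123


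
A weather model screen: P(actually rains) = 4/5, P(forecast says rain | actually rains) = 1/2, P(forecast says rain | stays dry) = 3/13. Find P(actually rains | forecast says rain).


P(A) = P(A|B)P(B) + P(A|B')P(B') = 1/2*4/5 + 3/13*1/5 = 29/65
P(B|A) = P(A|B)P(B)/P(A) = (2/5)/(29/65) = 26/29

26/29


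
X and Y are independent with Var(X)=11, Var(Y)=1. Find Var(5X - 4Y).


Independence => Cov(X,Y)=0
Var(5X - 4Y) = 5^2*Var(X) + (-4)^2*Var(Y)
= 25*11 + 16*1 = 291

291


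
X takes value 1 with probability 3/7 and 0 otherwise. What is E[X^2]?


For Bernoulli: X in {0,1}
E[X^2] = 0^2*(1-3/7) + 1^2*3/7 = 3/7

3/7


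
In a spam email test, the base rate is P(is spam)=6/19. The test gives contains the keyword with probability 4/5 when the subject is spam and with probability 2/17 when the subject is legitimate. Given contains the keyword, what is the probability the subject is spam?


P(A) = P(A|B)P(B) + P(A|B')P(B') = 4/5*6/19 + 2/17*13/19 = 538/1615
P(B|A) = P(A|B)P(B)/P(A) = (24/95)/(538/1615) = 204/269

204/269


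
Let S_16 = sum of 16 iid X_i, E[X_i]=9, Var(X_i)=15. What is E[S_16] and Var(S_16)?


E[S_n] = n*mu = 16*9 = 144
Var(S_n) = n*sigma^2 = 16*15 = 240

E[S_16]=144, Var(S_16)=240


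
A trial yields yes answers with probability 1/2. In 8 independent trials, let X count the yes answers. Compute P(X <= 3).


P(X<=3) = P(X=0) + P(X=1) + P(X=2) + P(X=3)
= 1/256 + 1/32 + 7/64 + 7/32
= 93/256

93/256


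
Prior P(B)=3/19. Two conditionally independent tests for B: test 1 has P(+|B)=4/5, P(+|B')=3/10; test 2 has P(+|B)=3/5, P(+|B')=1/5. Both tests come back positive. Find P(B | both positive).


After test 1: P(+) = 4/5*3/19 + 3/10*16/19 = 36/95
P(B|+) = (12/95)/(36/95) = 1/3
After test 2 (use post1 as new prior): P(+) = 3/5*1/3 + 1/5*2/3 = 1/3
P(B|+,+) = (1/5)/(1/3) = 3/5

3/5


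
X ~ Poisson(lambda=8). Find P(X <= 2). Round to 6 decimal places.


P(X<=2) = e^(-8)*8^0/0! + e^(-8)*8^1/1! + e^(-8)*8^2/2!
≈ 0.0003354626 + 0.0026837010 + 0.0107348041
= 0.0137539677
≈ 0.013754

0.013754


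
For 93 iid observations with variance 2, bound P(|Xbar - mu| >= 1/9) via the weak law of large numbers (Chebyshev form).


Var(Xbar) = Var(X)/n = 2/93
Chebyshev: P(|Xbar-mu| >= 1/9) <= Var(Xbar)/(1/9)^2 = (2/93)/(1/81) = 54/31
Bound exceeds 1, so trivial bound: 1

1


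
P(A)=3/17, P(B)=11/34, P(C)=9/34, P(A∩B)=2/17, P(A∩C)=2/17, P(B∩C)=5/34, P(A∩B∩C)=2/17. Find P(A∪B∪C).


P(A∪B∪C) = P(A)+P(B)+P(C) - P(AB)-P(AC)-P(BC) + P(ABC)
= 3/17+11/34+9/34 - 2/17-2/17-5/34 + 2/17
= 1/2

1/2


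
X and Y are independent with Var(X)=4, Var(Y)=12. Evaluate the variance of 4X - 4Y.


Independence => Cov(X,Y)=0
Var(4X - 4Y) = 4^2*Var(X) + (-4)^2*Var(Y)
= 16*4 + 16*12 = 256

256


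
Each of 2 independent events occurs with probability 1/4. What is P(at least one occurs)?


P(at least one) = 1 - P(none)
P(none) = (1 - 1/4)^2 = (3/4)^2 = 9/16
P(at least one) = 1 - 9/16 = 7/16

7/16


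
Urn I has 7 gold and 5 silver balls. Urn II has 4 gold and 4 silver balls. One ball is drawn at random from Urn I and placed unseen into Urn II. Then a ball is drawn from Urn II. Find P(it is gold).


P(transfer gold) = 7/12; P(transfer silver) = 5/12
If gold transferred: Urn II has 5 gold of 9, so P(gold|gold moved) = 5/9
If silver transferred: Urn II has 4 gold of 9, so P(gold|silver moved) = 4/9
By total probability: P(gold) = 7/12*5/9 + 5/12*4/9 = 55/108

55/108


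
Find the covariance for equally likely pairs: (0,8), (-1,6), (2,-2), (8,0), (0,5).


E[X]=9/5, E[Y]=17/5, E[XY]=-2
Cov(X,Y) = E[XY] - E[X]E[Y] = -2 - 9/5*17/5 = -203/25

-203/25


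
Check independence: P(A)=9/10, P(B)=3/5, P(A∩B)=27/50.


P(A)*P(B) = 9/10*3/5 = 27/50
P(A∩B) = 27/50, which equals P(A)P(B), so independent

Yes, A and B are independent


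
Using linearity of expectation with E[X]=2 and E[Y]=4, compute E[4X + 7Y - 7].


E[4X + 7Y - 7] = 4*E[X] + 7*E[Y] - 7
= (4)*(2) + (7)*(4) + (-7)
= 8 + 28 - 7 = 29

29


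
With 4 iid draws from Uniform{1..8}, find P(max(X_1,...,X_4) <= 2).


P(max <= 2) = P(all X_i <= 2) = (P(X_1 <= 2))^4
= (2/8)^4 = (1/4)^4 = 1/256

1/256


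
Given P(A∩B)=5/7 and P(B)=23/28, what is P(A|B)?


P(A|B) = P(A∩B)/P(B) = (20/28)/(23/28) = 20/23

20/23


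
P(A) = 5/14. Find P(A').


P(A') = 1 - P(A) = 1 - 5/14 = 9/14

9/14


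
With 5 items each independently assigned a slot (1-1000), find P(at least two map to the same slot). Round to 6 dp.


P(all different) = prod((1000-i)/1000 for i=0..4) = 0.990035
P(at least one match) = 1 - 0.990035 = 0.009965

0.009965


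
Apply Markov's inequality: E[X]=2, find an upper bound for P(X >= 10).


Markov: P(X >= a) <= E[X]/a
P(X >= 10) <= 2/10 = 1/5

1/5


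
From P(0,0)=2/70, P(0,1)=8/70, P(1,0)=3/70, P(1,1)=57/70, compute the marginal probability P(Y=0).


P(Y=0) = P(0,0)+P(1,0) = 2/70 + 3/70 = 5/70 = 1/14

1/14


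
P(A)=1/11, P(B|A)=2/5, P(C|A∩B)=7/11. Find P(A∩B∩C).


P(A∩B∩C) = P(A) * P(B|A) * P(C|A∩B)
= 1/11 * 2/5 * 7/11
= 2/55 * 7/11 = 14/605

14/605


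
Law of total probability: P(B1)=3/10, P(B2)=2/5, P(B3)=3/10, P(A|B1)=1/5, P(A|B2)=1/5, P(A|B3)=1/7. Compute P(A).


P(A) = P(A|B1)P(B1) + P(A|B2)P(B2) + P(A|B3)P(B3)
= 1/5*3/10 + 1/5*2/5 + 1/7*3/10
= 3/50 + 2/25 + 3/70 = 32/175

32/175


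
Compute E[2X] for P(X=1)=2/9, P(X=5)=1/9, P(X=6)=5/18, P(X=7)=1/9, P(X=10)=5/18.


E[2X] = sum(g(x)*P(x))
= 2*2/9 + 10*1/9 + 12*5/18 + 14*1/9 + 20*5/18
= 12

12


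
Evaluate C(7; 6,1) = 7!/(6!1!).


7! = 5040
Denominator: 6!=720 * 1!=1
Coefficient = 5040 / 720 = 7

7


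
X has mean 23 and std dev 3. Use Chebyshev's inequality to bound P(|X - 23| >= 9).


k = 9/3 = 3
Chebyshev: P(|X-mu| >= k*sigma) <= 1/k^2 = 1/3^2 = 1/9

1/9


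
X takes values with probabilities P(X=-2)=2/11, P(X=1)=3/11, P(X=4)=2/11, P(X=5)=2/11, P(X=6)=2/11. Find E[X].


E[X] = sum(x * P(x))
= -2*2/11 + 1*3/11 + 4*2/11 + 5*2/11 + 6*2/11
= 29/11

29/11


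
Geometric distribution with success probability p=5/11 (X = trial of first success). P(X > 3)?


P(X > 3) = P(first 3 trials all fail) = (1-p)^3 = (6/11)^3 = 216/1331

216/1331


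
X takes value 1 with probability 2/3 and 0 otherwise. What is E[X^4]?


For Bernoulli: X in {0,1}
E[X^4] = 0^4*(1-2/3) + 1^4*2/3 = 2/3

2/3


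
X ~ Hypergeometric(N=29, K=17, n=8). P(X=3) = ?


P(X=3) = C(17,3)*C(12,5) / C(29,8)
= 680*792 / 4292145
= 538560/4292145 = 1088/8671

1088/8671


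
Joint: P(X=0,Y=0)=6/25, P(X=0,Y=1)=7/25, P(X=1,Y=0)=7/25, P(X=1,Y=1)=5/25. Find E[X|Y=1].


P(Y=1) = 12/25
E[X|Y=1] = (0*7 + 1*5)/12 = 5/12

5/12


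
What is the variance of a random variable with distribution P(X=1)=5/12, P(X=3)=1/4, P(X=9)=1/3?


E[X] = 25/6, E[X^2] = 89/3
Var(X) = E[X^2] - (E[X])^2 = 89/3 - (25/6)^2 = 443/36

443/36


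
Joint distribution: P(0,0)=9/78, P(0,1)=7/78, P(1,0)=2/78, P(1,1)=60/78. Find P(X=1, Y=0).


Read from table: P(X=1, Y=0) = 2/78 = 1/39

1/39


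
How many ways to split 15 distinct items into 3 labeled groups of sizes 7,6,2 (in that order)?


15! = 1307674368000
Denominator: 7!=5040 * 6!=720 * 2!=2
Coefficient = 1307674368000 / 7257600 = 180180

180180


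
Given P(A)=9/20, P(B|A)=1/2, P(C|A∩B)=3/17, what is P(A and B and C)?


P(A∩B∩C) = P(A) * P(B|A) * P(C|A∩B)
= 9/20 * 1/2 * 3/17
= 9/40 * 3/17 = 27/680

27/680


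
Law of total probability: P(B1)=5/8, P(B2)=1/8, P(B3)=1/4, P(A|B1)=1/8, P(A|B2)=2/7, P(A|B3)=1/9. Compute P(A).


P(A) = P(A|B1)P(B1) + P(A|B2)P(B2) + P(A|B3)P(B3)
= 1/8*5/8 + 2/7*1/8 + 1/9*1/4
= 5/64 + 1/28 + 1/36 = 571/4032

571/4032


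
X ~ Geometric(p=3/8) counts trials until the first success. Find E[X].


For geometric (trials until first success), E[X] = 1/p = 1/(3/8) = 8/3

8/3


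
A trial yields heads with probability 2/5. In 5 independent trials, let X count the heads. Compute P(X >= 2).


P(X>=2) = P(X=2) + P(X=3) + P(X=4) + P(X=5)
= 216/625 + 144/625 + 48/625 + 32/3125
= 2072/3125

2072/3125


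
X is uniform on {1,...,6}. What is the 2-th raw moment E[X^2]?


E[X^2] = (1/6) * sum(x^2 for x=1..6)
= 91/6

91/6


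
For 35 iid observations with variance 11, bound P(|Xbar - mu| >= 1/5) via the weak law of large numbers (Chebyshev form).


Var(Xbar) = Var(X)/n = 11/35
Chebyshev: P(|Xbar-mu| >= 1/5) <= Var(Xbar)/(1/5)^2 = (11/35)/(1/25) = 55/7
Bound exceeds 1, so trivial bound: 1

1


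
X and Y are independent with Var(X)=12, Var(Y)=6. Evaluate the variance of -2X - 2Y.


Independence => Cov(X,Y)=0
Var(-2X - 2Y) = (-2)^2*Var(X) + (-2)^2*Var(Y)
= 4*12 + 4*6 = 72

72


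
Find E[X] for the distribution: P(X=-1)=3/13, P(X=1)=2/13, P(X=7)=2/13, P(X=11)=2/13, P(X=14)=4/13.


E[X] = sum(x * P(x))
= -1*3/13 + 1*2/13 + 7*2/13 + 11*2/13 + 14*4/13
= 7

7


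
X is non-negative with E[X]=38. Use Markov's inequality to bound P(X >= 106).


Markov: P(X >= a) <= E[X]/a
P(X >= 106) <= 38/106 = 19/53

19/53


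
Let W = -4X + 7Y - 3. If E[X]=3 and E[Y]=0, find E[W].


E[-4X + 7Y - 3] = -4*E[X] + 7*E[Y] - 3
= (-4)*(3) + (7)*(0) + (-3)
= -12 + 0 - 3 = -15

-15


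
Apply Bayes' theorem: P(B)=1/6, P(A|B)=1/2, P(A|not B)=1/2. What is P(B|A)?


P(A) = P(A|B)P(B) + P(A|B')P(B') = 1/2*1/6 + 1/2*5/6 = 1/2
P(B|A) = P(A|B)P(B)/P(A) = (1/12)/(1/2) = 1/6

1/6


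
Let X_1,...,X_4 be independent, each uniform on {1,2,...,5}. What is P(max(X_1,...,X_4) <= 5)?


P(max <= 5) = P(all X_i <= 5) = (P(X_1 <= 5))^4
= (5/5)^4 = 1^4 = 1

1


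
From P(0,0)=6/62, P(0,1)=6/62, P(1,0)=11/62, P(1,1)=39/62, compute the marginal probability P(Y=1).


P(Y=1) = P(0,1)+P(1,1) = 6/62 + 39/62 = 45/62

45/62


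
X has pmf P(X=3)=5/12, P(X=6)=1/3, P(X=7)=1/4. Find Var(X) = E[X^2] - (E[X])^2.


E[X] = 5, E[X^2] = 28
Var(X) = E[X^2] - (E[X])^2 = 28 - (5)^2 = 3

3


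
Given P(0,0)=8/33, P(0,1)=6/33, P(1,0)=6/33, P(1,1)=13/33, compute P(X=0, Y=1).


Read from table: P(X=0, Y=1) = 6/33 = 2/11

2/11


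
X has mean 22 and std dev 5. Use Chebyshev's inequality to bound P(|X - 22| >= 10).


k = 10/5 = 2
Chebyshev: P(|X-mu| >= k*sigma) <= 1/k^2 = 1/2^2 = 1/4

1/4


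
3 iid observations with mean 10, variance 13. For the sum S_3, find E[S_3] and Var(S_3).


E[S_n] = n*mu = 3*10 = 30
Var(S_n) = n*sigma^2 = 3*13 = 39

E[S_3]=30, Var(S_3)=39


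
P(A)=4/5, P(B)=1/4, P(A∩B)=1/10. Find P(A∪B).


P(A∪B) = P(A) + P(B) - P(A∩B)
= 4/5 + 1/4 - 1/10 = 19/20

19/20


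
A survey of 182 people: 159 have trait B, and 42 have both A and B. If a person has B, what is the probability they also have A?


P(A|B) = P(A∩B)/P(B) = (42/182)/(159/182) = 42/159 = 14/53

14/53


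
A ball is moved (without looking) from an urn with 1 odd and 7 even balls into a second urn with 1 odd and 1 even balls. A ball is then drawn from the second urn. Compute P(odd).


P(transfer odd) = 1/8; P(transfer even) = 7/8
If odd transferred: Urn II has 2 odd of 3, so P(odd|odd moved) = 2/3
If even transferred: Urn II has 1 odd of 3, so P(odd|even moved) = 1/3
By total probability: P(odd) = 1/8*2/3 + 7/8*1/3 = 3/8

3/8


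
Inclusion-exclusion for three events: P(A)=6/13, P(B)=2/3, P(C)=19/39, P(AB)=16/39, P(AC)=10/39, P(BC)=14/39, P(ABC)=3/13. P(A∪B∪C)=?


P(A∪B∪C) = P(A)+P(B)+P(C) - P(AB)-P(AC)-P(BC) + P(ABC)
= 6/13+2/3+19/39 - 16/39-10/39-14/39 + 3/13
= 32/39

32/39


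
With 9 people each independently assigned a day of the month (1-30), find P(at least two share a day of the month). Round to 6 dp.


P(all different) = prod((30-i)/30 for i=0..8) = 0.263770
P(at least one match) = 1 - 0.263770 = 0.736230

0.736230


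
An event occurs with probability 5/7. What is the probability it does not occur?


P(A') = 1 - P(A) = 1 - 5/7 = 2/7

2/7


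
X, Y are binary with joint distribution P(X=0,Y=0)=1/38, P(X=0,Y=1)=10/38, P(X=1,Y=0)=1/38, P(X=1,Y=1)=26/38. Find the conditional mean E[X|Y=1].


P(Y=1) = 36/38
E[X|Y=1] = (0*10 + 1*26)/36 = 26/36 = 13/18

13/18


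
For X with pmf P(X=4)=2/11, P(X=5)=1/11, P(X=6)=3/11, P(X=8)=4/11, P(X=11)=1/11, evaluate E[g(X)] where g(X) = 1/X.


E[1/X] = sum(g(x)*P(x))
= 1/4*2/11 + 1/5*1/11 + 1/6*3/11 + 1/8*4/11 + 1/11*1/11
= 197/1210

197/1210


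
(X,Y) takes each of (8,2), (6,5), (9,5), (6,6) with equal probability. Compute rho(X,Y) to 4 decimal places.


Cov(X,Y) = -0.8750, Var(X) = 1.6875, Var(Y) = 2.2500
rho = Cov/(sqrt(VarX)*sqrt(VarY)) = -0.4491

-0.4491


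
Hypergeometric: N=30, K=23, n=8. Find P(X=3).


P(X=3) = C(23,3)*C(7,5) / C(30,8)
= 1771*21 / 5852925
= 37191/5852925 = 539/84825

539/84825


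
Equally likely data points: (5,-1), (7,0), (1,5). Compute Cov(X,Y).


E[X]=13/3, E[Y]=4/3, E[XY]=0
Cov(X,Y) = E[XY] - E[X]E[Y] = 0 - 13/3*4/3 = -52/9

-52/9


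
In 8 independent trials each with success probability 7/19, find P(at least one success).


P(at least one) = 1 - P(none)
P(none) = (1 - 7/19)^8 = (12/19)^8 = 429981696/16983563041
P(at least one) = 1 - 429981696/16983563041 = 16553581345/16983563041

16553581345/16983563041


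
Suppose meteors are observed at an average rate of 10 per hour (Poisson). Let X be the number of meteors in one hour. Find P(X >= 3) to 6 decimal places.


P(X>=3) = 1 - P(X<=2) = 1 - (e^(-10)*10^0/0! + e^(-10)*10^1/1! + e^(-10)*10^2/2!)
≈ 1 - (0.0000453999 + 0.0004539993 + 0.0022699965)
= 1 - 0.0027693957 = 0.9972306043
≈ 0.997231

0.997231


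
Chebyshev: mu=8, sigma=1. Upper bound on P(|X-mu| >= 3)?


k = 3/1 = 3
Chebyshev: P(|X-mu| >= k*sigma) <= 1/k^2 = 1/3^2 = 1/9

1/9


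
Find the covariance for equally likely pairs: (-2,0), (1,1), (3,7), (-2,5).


E[X]=0, E[Y]=13/4, E[XY]=3
Cov(X,Y) = E[XY] - E[X]E[Y] = 3 - 0*13/4 = 3

3


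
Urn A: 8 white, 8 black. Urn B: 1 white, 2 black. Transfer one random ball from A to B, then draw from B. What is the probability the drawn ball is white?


P(transfer white) = 8/16 = 1/2; P(transfer black) = 1/2
If white transferred: Urn II has 2 white of 4, so P(white|white moved) = 1/2
If black transferred: Urn II has 1 white of 4, so P(white|black moved) = 1/4
By total probability: P(white) = 1/2*1/2 + 1/2*1/4 = 3/8

3/8


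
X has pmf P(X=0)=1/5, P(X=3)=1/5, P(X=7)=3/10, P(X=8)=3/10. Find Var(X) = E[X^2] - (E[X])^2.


E[X] = 51/10, E[X^2] = 357/10
Var(X) = E[X^2] - (E[X])^2 = 357/10 - (51/10)^2 = 969/100

969/100


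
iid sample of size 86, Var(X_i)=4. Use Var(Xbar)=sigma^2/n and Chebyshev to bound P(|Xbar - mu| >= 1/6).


Var(Xbar) = Var(X)/n = 4/86
Chebyshev: P(|Xbar-mu| >= 1/6) <= Var(Xbar)/(1/6)^2 = (2/43)/(1/36) = 72/43
Bound exceeds 1, so trivial bound: 1

1


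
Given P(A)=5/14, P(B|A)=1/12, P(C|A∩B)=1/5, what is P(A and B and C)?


P(A∩B∩C) = P(A) * P(B|A) * P(C|A∩B)
= 5/14 * 1/12 * 1/5
= 5/168 * 1/5 = 1/168

1/168


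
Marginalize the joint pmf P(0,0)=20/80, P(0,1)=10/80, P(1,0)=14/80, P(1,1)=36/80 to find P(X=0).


P(X=0) = P(0,0)+P(0,1) = 20/80 + 10/80 = 30/80 = 3/8

3/8


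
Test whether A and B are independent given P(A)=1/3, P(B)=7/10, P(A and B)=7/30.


P(A)*P(B) = 1/3*7/10 = 7/30
P(A∩B) = 7/30, which equals P(A)P(B), so independent

Yes, A and B are independent


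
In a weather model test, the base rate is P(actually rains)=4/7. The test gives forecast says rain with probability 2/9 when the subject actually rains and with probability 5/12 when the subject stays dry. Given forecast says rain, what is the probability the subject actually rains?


P(A) = P(A|B)P(B) + P(A|B')P(B') = 2/9*4/7 + 5/12*3/7 = 11/36
P(B|A) = P(A|B)P(B)/P(A) = (8/63)/(11/36) = 32/77

32/77


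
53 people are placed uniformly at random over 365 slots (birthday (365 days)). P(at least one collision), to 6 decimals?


P(all different) = prod((365-i)/365 for i=0..52) = 0.018862
P(at least one match) = 1 - 0.018862 = 0.981138

0.981138


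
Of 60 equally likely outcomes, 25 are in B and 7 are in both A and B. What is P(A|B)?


P(A|B) = P(A∩B)/P(B) = (7/60)/(25/60) = 7/25

7/25


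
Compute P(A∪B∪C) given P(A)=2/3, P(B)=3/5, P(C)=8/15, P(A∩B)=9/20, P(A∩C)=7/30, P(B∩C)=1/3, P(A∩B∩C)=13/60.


P(A∪B∪C) = P(A)+P(B)+P(C) - P(AB)-P(AC)-P(BC) + P(ABC)
= 2/3+3/5+8/15 - 9/20-7/30-1/3 + 13/60
= 1

1


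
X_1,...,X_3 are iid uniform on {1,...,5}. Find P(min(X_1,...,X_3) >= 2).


P(min >= 2) = P(all X_i >= 2) = (P(X_1 >= 2))^3
= (4/5)^3 = 64/125

64/125


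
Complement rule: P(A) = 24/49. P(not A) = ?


P(A') = 1 - P(A) = 1 - 24/49 = 25/49

25/49


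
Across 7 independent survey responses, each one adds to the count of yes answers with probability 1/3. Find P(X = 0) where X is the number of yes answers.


P(X=0) = C(7,0) * p^0 * (1-p)^7
= 1 * 1 * 128/2187
= 128/2187

128/2187


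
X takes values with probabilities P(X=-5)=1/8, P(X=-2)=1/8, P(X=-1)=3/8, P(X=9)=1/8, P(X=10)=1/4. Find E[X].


E[X] = sum(x * P(x))
= -5*1/8 - 2*1/8 - 1*3/8 + 9*1/8 + 10*1/4
= 19/8

19/8


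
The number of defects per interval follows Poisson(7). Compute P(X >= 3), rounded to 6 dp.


P(X>=3) = 1 - P(X<=2) = 1 - (e^(-7)*7^0/0! + e^(-7)*7^1/1! + e^(-7)*7^2/2!)
≈ 1 - (0.0009118820 + 0.0063831738 + 0.0223411082)
= 1 - 0.0296361640 = 0.9703638360
≈ 0.970364

0.970364


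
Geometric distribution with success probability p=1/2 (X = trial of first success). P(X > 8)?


P(X > 8) = P(first 8 trials all fail) = (1-p)^8 = (1/2)^8 = 1/256

1/256


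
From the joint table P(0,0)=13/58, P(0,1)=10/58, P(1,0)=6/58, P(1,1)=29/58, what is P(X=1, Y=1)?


Read from table: P(X=1, Y=1) = 29/58 = 1/2

1/2


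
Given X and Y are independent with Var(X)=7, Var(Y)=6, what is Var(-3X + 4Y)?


Independence => Cov(X,Y)=0
Var(-3X + 4Y) = (-3)^2*Var(X) + 4^2*Var(Y)
= 9*7 + 16*6 = 159

159


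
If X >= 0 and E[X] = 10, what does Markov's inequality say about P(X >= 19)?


Markov: P(X >= a) <= E[X]/a
P(X >= 19) <= 10/19

10/19


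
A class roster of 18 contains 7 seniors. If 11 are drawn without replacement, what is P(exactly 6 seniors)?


P(X=6) = C(7,6)*C(11,5) / C(18,11)
= 7*462 / 31824
= 3234/31824 = 539/5304

539/5304


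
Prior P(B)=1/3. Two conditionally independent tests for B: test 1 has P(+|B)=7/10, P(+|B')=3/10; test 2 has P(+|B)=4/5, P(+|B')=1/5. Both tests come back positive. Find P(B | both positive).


After test 1: P(+) = 7/10*1/3 + 3/10*2/3 = 13/30
P(B|+) = (7/30)/(13/30) = 7/13
After test 2 (use post1 as new prior): P(+) = 4/5*7/13 + 1/5*6/13 = 34/65
P(B|+,+) = (28/65)/(34/65) = 14/17

14/17


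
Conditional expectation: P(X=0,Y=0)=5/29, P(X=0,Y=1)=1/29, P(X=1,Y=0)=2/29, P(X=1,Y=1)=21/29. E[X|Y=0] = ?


P(Y=0) = 7/29
E[X|Y=0] = (0*5 + 1*2)/7 = 2/7

2/7


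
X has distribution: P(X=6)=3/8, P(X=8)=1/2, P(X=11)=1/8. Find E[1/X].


E[1/X] = sum(g(x)*P(x))
= 1/6*3/8 + 1/8*1/2 + 1/11*1/8
= 3/22

3/22


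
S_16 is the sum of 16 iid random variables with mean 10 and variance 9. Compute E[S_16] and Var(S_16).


E[S_n] = n*mu = 16*10 = 160
Var(S_n) = n*sigma^2 = 16*9 = 144

E[S_16]=160, Var(S_16)=144


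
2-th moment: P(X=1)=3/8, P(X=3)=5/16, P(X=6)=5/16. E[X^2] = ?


E[X^2] = sum(x^2 * P(x))
= 1*3/8 + 9*5/16 + 36*5/16
= 231/16

231/16


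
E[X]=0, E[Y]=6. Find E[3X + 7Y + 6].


E[3X + 7Y + 6] = 3*E[X] + 7*E[Y] + 6
= (3)*(0) + (7)*(6) + (6)
= 0 + 42 + 6 = 48

48


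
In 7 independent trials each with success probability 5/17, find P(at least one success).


P(at least one) = 1 - P(none)
P(none) = (1 - 5/17)^7 = (12/17)^7 = 35831808/410338673
P(at least one) = 1 - 35831808/410338673 = 374506865/410338673

374506865/410338673


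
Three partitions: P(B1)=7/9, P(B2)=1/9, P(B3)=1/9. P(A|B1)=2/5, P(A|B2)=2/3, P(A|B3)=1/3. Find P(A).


P(A) = P(A|B1)P(B1) + P(A|B2)P(B2) + P(A|B3)P(B3)
= 2/5*7/9 + 2/3*1/9 + 1/3*1/9
= 14/45 + 2/27 + 1/27 = 19/45

19/45


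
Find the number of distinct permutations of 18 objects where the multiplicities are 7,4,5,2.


18! = 6402373705728000
Denominator: 7!=5040 * 4!=24 * 5!=120 * 2!=2
Coefficient = 6402373705728000 / 29030400 = 220540320

220540320


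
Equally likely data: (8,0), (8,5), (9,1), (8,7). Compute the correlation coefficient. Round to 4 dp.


Cov(X,Y) = -0.5625, Var(X) = 0.1875, Var(Y) = 8.1875
rho = Cov/(sqrt(VarX)*sqrt(VarY)) = -0.4540

-0.4540


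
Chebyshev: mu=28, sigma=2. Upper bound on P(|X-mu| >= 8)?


k = 8/2 = 4
Chebyshev: P(|X-mu| >= k*sigma) <= 1/k^2 = 1/4^2 = 1/16

1/16


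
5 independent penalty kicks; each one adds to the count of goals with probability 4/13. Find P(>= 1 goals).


P(at least one) = 1 - P(none)
P(none) = (1 - 4/13)^5 = (9/13)^5 = 59049/371293
P(at least one) = 1 - 59049/371293 = 312244/371293

312244/371293


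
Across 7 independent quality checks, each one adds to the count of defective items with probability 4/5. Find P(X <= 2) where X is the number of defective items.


P(X<=2) = P(X=0) + P(X=1) + P(X=2)
= 1/78125 + 28/78125 + 336/78125
= 73/15625

73/15625


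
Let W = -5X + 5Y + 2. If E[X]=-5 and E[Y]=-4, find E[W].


E[-5X + 5Y + 2] = -5*E[X] + 5*E[Y] + 2
= (-5)*(-5) + (5)*(-4) + (2)
= 25 - 20 + 2 = 7

7


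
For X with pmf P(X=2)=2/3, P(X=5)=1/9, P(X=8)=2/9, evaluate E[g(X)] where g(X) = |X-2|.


E[|X-2|] = sum(g(x)*P(x))
= 0*2/3 + 3*1/9 + 6*2/9
= 5/3

5/3


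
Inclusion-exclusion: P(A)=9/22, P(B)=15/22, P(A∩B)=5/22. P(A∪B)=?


P(A∪B) = P(A) + P(B) - P(A∩B)
= 9/22 + 15/22 - 5/22 = 19/22

19/22


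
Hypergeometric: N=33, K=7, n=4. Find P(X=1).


P(X=1) = C(7,1)*C(26,3) / C(33,4)
= 7*2600 / 40920
= 18200/40920 = 455/1023

455/1023


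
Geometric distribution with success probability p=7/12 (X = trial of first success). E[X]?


For geometric (trials until first success), E[X] = 1/p = 1/(7/12) = 12/7

12/7


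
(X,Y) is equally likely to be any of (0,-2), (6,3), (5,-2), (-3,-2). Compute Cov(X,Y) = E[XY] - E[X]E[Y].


E[X]=2, E[Y]=-3/4, E[XY]=7/2
Cov(X,Y) = E[XY] - E[X]E[Y] = 7/2 - 2*-3/4 = 5

5


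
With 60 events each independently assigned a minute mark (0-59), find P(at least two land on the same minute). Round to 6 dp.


P(all different) = prod((60-i)/60 for i=0..59) = 0.000000
P(at least one match) = 1 - 0.000000 = 1.000000

1.000000


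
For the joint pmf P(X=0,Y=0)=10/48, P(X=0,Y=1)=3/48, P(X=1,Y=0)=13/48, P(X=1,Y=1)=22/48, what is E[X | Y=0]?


P(Y=0) = 23/48
E[X|Y=0] = (0*10 + 1*13)/23 = 13/23

13/23


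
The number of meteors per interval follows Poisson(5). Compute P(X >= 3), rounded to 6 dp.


P(X>=3) = 1 - P(X<=2) = 1 - (e^(-5)*5^0/0! + e^(-5)*5^1/1! + e^(-5)*5^2/2!)
≈ 1 - (0.0067379470 + 0.0336897350 + 0.0842243375)
= 1 - 0.1246520195 = 0.8753479805
≈ 0.875348

0.875348


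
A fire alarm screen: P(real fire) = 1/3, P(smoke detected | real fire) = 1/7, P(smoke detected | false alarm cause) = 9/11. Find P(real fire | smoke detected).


P(A) = P(A|B)P(B) + P(A|B')P(B') = 1/7*1/3 + 9/11*2/3 = 137/231
P(B|A) = P(A|B)P(B)/P(A) = (1/21)/(137/231) = 11/137

11/137


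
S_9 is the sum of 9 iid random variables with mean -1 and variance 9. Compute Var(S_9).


By independence, Var(S_n) = n*Var(X_1) = 9*9 = 81

81


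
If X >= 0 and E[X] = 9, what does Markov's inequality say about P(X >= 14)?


Markov: P(X >= a) <= E[X]/a
P(X >= 14) <= 9/14

9/14


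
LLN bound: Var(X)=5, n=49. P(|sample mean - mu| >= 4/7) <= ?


Var(Xbar) = Var(X)/n = 5/49
Chebyshev: P(|Xbar-mu| >= 4/7) <= Var(Xbar)/(4/7)^2 = (5/49)/(16/49) = 5/16

5/16


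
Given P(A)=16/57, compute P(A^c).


P(A') = 1 - P(A) = 1 - 16/57 = 41/57

41/57


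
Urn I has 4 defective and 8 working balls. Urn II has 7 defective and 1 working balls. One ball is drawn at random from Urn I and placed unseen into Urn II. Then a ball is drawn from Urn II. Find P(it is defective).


P(transfer defective) = 4/12 = 1/3; P(transfer working) = 2/3
If defective transferred: Urn II has 8 defective of 9, so P(defective|defective moved) = 8/9
If working transferred: Urn II has 7 defective of 9, so P(defective|working moved) = 7/9
By total probability: P(defective) = 1/3*8/9 + 2/3*7/9 = 22/27

22/27


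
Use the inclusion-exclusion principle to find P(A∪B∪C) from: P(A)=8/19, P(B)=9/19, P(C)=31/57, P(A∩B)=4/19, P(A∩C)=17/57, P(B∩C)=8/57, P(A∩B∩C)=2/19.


P(A∪B∪C) = P(A)+P(B)+P(C) - P(AB)-P(AC)-P(BC) + P(ABC)
= 8/19+9/19+31/57 - 4/19-17/57-8/57 + 2/19
= 17/19

17/19


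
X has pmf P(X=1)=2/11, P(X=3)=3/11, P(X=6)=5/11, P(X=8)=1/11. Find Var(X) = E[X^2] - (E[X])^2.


E[X] = 49/11, E[X^2] = 273/11
Var(X) = E[X^2] - (E[X])^2 = 273/11 - (49/11)^2 = 602/121

602/121


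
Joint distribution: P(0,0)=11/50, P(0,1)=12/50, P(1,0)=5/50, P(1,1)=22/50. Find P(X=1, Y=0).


Read from table: P(X=1, Y=0) = 5/50 = 1/10

1/10


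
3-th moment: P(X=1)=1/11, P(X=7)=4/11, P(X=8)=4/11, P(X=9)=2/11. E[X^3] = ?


E[X^3] = sum(x^3 * P(x))
= 1*1/11 + 343*4/11 + 512*4/11 + 729*2/11
= 4879/11

4879/11


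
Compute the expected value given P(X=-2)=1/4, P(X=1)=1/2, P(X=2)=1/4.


E[X] = sum(x * P(x))
= -2*1/4 + 1*1/2 + 2*1/4
= 1/2

1/2


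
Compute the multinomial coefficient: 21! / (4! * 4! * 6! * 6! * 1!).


21! = 51090942171709440000
Denominator: 4!=24 * 4!=24 * 6!=720 * 6!=720 * 1!=1
Coefficient = 51090942171709440000 / 298598400 = 171102531600

171102531600


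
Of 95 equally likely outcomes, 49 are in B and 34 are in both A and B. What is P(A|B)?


P(A|B) = P(A∩B)/P(B) = (34/95)/(49/95) = 34/49

34/49


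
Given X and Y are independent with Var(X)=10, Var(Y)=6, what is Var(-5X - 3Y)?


Independence => Cov(X,Y)=0
Var(-5X - 3Y) = (-5)^2*Var(X) + (-3)^2*Var(Y)
= 25*10 + 9*6 = 304

304


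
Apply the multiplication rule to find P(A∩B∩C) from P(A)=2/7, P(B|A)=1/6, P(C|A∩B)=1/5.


P(A∩B∩C) = P(A) * P(B|A) * P(C|A∩B)
= 2/7 * 1/6 * 1/5
= 1/21 * 1/5 = 1/105

1/105


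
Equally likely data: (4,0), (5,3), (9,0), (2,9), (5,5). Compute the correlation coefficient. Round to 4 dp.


Cov(X,Y) = -5.4000, Var(X) = 5.2000, Var(Y) = 11.4400
rho = Cov/(sqrt(VarX)*sqrt(VarY)) = -0.7001

-0.7001


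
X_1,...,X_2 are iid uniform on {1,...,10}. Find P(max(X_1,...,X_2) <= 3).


P(max <= 3) = P(all X_i <= 3) = (P(X_1 <= 3))^2
= (3/10)^2 = 9/100

9/100


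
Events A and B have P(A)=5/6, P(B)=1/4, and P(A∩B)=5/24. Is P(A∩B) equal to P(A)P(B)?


P(A)*P(B) = 5/6*1/4 = 5/24
P(A∩B) = 5/24, which equals P(A)P(B), so independent

Yes, A and B are independent


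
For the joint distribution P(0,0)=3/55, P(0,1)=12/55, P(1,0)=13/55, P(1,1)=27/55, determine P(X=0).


P(X=0) = P(0,0)+P(0,1) = 3/55 + 12/55 = 15/55 = 3/11

3/11


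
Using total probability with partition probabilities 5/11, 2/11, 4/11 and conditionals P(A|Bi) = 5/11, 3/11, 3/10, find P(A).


P(A) = P(A|B1)P(B1) + P(A|B2)P(B2) + P(A|B3)P(B3)
= 5/11*5/11 + 3/11*2/11 + 3/10*4/11
= 25/121 + 6/121 + 6/55 = 221/605

221/605


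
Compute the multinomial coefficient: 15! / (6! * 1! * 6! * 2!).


15! = 1307674368000
Denominator: 6!=720 * 1!=1 * 6!=720 * 2!=2
Coefficient = 1307674368000 / 1036800 = 1261260

1261260


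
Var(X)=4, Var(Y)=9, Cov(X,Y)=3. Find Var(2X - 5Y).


Var(2X - 5Y) = 2^2*Var(X) + (-5)^2*Var(Y) + 2*2*(-5)*Cov(X,Y)
= 4*4 + 25*9 - 20*3
= 16 + 225 - 60 = 181

181


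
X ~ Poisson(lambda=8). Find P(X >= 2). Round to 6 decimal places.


P(X>=2) = 1 - P(X<=1) = 1 - (e^(-8)*8^0/0! + e^(-8)*8^1/1!)
≈ 1 - (0.0003354626 + 0.0026837010)
= 1 - 0.0030191636 = 0.9969808364
≈ 0.996981

0.996981
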